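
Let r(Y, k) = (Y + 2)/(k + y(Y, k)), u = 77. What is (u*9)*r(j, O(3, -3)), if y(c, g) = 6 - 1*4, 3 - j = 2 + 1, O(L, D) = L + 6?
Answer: 126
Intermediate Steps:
O(L, D) = 6 + L
j = 0 (j = 3 - (2 + 1) = 3 - 1*3 = 3 - 3 = 0)
y(c, g) = 2 (y(c, g) = 6 - 4 = 2)
r(Y, k) = (2 + Y)/(2 + k) (r(Y, k) = (Y + 2)/(k + 2) = (2 + Y)/(2 + k))
(u*9)*r(j, O(3, -3)) = (77*9)*((2 + 0)/(2 + (6 + 3))) = 693*(2/(2 + 9)) = 693*(2/11) = 126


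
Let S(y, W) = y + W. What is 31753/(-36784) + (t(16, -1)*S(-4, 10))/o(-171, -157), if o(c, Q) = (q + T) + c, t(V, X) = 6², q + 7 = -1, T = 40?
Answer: -12359011/5112976 ≈ -2.4172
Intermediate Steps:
q = -8 (q = -7 - 1 = -8)
t(V, X) = 36
S(y, W) = W + y
o(c, Q) = 32 + c (o(c, Q) = (-8 + 40) + c = 32 + c)
31753/(-36784) + (t(16, -1)*S(-4, 10))/o(-171, -157) = 31753/(-36784) + (36*(10 - 4))/(32 - 171) = 31753*(-1/36784) + (36*6)/(-139) = -31753/36784 + 216*(-1/139) = -31753/36784 - 216/139 = -12359011/5112976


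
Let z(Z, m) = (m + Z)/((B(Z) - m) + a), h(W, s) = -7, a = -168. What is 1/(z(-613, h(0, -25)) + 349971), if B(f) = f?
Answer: 387/135439087 ≈ 2.8574e-6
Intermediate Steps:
z(Z, m) = (Z + m)/(-168 + Z - m) (z(Z, m) = (m + Z)/((Z - m) - 168) = (Z + m)/(-168 + Z - m))
1/(z(-613, h(0, -25)) + 349971) = 1/((-1*(-613) - 1*(-7))/(168 - 7 - 1*(-613)) + 349971) = 1/((613 + 7)/(168 - 7 + 613) + 349971) = 1/(620/774 + 349971) = 1/((1/774)*620 + 349971) = 1/(310/387 + 349971) = 1/(135439087/387) = 387/135439087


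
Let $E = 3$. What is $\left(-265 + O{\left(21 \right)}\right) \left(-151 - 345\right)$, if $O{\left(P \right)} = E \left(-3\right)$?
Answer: $135904$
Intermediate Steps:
$O{\left(P \right)} = -9$ ($O{\left(P \right)} = 3 \left(-3\right) = -9$)
$\left(-265 + O{\left(21 \right)}\right) \left(-151 - 345\right) = \left(-265 - 9\right) \left(-151 - 345\right) = \left(-274\right) \left(-496\right) = 135904$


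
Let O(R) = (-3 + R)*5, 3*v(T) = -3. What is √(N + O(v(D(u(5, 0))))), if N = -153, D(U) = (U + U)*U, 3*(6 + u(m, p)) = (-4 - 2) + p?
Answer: I*√173 ≈ 13.153*I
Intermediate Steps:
u(m, p) = -8 + p/3 (u(m, p) = -6 + ((-4 - 2) + p)/3 = -6 + (-6 + p)/3 = -6 + (-2 + p/3) = -8 + p/3)
D(U) = 2*U² (D(U) = (2*U)*U = 2*U²)
v(T) = -1 (v(T) = (⅓)*(-3) = -1)
O(R) = -15 + 5*R
√(N + O(v(D(u(5, 0))))) = √(-153 + (-15 + 5*(-1))) = √(-153 + (-15 - 5)) = √(-153 - 20) = √(-173) = I*√173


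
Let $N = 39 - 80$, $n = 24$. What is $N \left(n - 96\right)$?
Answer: $2952$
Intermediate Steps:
$N = -41$ ($N = 39 - 80 = -41$)
$N \left(n - 96\right) = - 41 \left(24 - 96\right) = \left(-41\right) \left(-72\right) = 2952$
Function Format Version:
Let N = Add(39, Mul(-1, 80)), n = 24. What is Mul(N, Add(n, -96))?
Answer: 2952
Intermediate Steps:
N = -41 (N = Add(39, -80) = -41)
Mul(N, Add(n, -96)) = Mul(-41, Add(24, -96)) = Mul(-41, -72) = 2952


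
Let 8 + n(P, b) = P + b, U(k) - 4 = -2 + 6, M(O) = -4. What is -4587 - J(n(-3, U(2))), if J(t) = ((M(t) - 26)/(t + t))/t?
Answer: -13756/3 ≈ -4585.3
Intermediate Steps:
U(k) = 8 (U(k) = 4 + (-2 + 6) = 4 + 4 = 8)
n(P, b) = -8 + P + b (n(P, b) = -8 + (P + b) = -8 + P + b)
J(t) = -15/t² (J(t) = ((-4 - 26)/(t + t))/t = (-30*1/(2*t))/t = (-15/t)/t = -15/t²)
-4587 - J(n(-3, U(2))) = -4587 - (-15)/(-8 - 3 + 8)² = -4587 - (-15)/(-3)² = -4587 - (-15)/9 = -4587 - 1*(-5/3) = -4587 + 5/3 = -13756/3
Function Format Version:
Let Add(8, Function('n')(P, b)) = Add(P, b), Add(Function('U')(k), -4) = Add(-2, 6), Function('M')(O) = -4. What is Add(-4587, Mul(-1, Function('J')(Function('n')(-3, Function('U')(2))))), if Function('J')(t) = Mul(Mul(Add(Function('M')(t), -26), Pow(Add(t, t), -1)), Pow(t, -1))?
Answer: Rational(-13756, 3) ≈ -4585.3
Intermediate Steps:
Function('U')(k) = 8 (Function('U')(k) = Add(4, Add(-2, 6)) = Add(4, 4) = 8)
Function('n')(P, b) = Add(-8, P, b) (Function('n')(P, b) = Add(-8, Add(P, b)) = Add(-8, P, b))
Function('J')(t) = Mul(-15, Pow(t, -2)) (Function('J')(t) = Mul(Mul(Add(-4, -26), Pow(Add(t, t), -1)), Pow(t, -1)) = Mul(Mul(-30, Pow(Mul(2, t), -1)), Pow(t, -1)) = Mul(Mul(-30, Mul(Rational(1, 2), Pow(t, -1))), Pow(t, -1)) = Mul(Mul(-15, Pow(t, -1)), Pow(t, -1)) = Mul(-15, Pow(t, -2)))
Add(-4587, Mul(-1, Function('J')(Function('n')(-3, Function('U')(2))))) = Add(-4587, Mul(-1, Mul(-15, Pow(Add(-8, -3, 8), -2)))) = Add(-4587, Mul(-1, Mul(-15, Pow(-3, -2)))) = Add(-4587, Mul(-1, Mul(-15, Rational(1, 9)))) = Add(-4587, Mul(-1, Rational(-5, 3))) = Add(-4587, Rational(5, 3)) = Rational(-13756, 3)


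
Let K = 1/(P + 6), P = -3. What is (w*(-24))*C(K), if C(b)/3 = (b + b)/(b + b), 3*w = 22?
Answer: -528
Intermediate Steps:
K = ⅓ (K = 1/(-3 + 6) = 1/3 = ⅓ ≈ 0.33333)
w = 22/3 (w = (⅓)*22 = 22/3 ≈ 7.3333)
C(b) = 3 (C(b) = 3*((b + b)/(b + b)) = 3*((2*b)/((2*b))) = 3*((2*b)*(1/(2*b))) = 3*1 = 3)
(w*(-24))*C(K) = ((22/3)*(-24))*3 = -176*3 = -528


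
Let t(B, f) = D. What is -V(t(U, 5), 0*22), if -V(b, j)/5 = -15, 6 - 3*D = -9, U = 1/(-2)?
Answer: -75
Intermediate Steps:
U = -1/2 ≈ -0.50000
D = 5 (D = 2 - 1/3*(-9) = 2 + 3 = 5)
t(B, f) = 5
V(b, j) = 75 (V(b, j) = -5*(-15) = 75)
-V(t(U, 5), 0*22) = -1*75 = -75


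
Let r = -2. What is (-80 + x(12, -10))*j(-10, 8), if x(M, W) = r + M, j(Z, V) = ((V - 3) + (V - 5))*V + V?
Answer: -5040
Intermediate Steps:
j(Z, V) = V + V*(-8 + 2*V) (j(Z, V) = ((-3 + V) + (-5 + V))*V + V = (-8 + 2*V)*V + V = V*(-8 + 2*V) + V = V + V*(-8 + 2*V))
x(M, W) = -2 + M
(-80 + x(12, -10))*j(-10, 8) = (-80 + (-2 + 12))*(8*(-7 + 2*8)) = (-80 + 10)*(8*(-7 + 16)) = -560*9 = -70*72 = -5040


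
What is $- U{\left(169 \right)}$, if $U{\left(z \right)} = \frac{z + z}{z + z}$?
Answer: $-1$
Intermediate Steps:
$U{\left(z \right)} = 1$ ($U{\left(z \right)} = \frac{2 z}{2 z} = 2 z \frac{1}{2 z} = 1$)
$- U{\left(169 \right)} = \left(-1\right) 1 = -1$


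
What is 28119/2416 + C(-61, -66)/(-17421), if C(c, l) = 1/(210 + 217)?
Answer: 209170686857/17972061072 ≈ 11.639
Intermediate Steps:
C(c, l) = 1/427
28119/2416 + C(-61, -66)/(-17421) = 28119/2416 + (1/427)/(-17421) = 28119*(1/2416) + (1/427)*(-1/17421) = 28119/2416 - 1/7438767 = 209170686857/17972061072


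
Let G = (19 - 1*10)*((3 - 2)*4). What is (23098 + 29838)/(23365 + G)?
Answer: 52936/23401 ≈ 2.2621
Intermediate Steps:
G = 36 (G = (19 - 10)*(1*4) = 9*4 = 36)
(23098 + 29838)/(23365 + G) = (23098 + 29838)/(23365 + 36) = 52936/23401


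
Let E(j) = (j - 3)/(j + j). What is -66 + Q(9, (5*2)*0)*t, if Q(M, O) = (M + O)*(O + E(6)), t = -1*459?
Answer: -4395/4 ≈ -1098.8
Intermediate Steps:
E(j) = (-3 + j)/(2*j) (E(j) = (-3 + j)/((2*j)) = (-3 + j)*(1/(2*j)) = (-3 + j)/(2*j))
t = -459
Q(M, O) = (¼ + O)*(M + O) (Q(M, O) = (M + O)*(O + (½)*(-3 + 6)/6) = (M + O)*(O + (½)*(⅙)*3) = (M + O)*(O + ¼) = (M + O)*(¼ + O) = (¼ + O)*(M + O))
-66 + Q(9, (5*2)*0)*t = -66 + (((5*2)*0)² + (¼)*9 + ((5*2)*0)/4 + 9*((5*2)*0))*(-459) = -66 + ((10*0)² + 9/4 + (10*0)/4 + 9*(10*0))*(-459) = -66 + (0² + 9/4 + (¼)*0 + 9*0)*(-459) = -66 + (0 + 9/4 + 0 + 0)*(-459) = -66 + (9/4)*(-459) = -66 - 4131/4 = -4395/4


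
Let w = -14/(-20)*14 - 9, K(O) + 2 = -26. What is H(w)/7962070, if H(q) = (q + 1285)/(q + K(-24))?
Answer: -6429/1082841520 ≈ -5.9372e-6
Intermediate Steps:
K(O) = -28 (K(O) = -2 - 26 = -28)
w = 4/5 (w = -14*(-1/20)*14 - 9 = (7/10)*14 - 9 = 49/5 - 9 = 4/5 ≈ 0.80000)
H(q) = (1285 + q)/(-28 + q) (H(q) = (q + 1285)/(q - 28) = (1285 + q)/(-28 + q))
H(w)/7962070 = ((1285 + 4/5)/(-28 + 4/5))/7962070 = ((6429/5)/(-136/5))*(1/7962070) = -5/136*6429/5*(1/7962070) = -6429/136*1/7962070 = -6429/1082841520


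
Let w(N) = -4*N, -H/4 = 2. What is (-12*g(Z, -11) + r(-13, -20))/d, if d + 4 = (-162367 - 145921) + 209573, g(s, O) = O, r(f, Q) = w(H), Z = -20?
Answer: -164/98719 ≈ -0.0016613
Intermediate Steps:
H = -8 (H = -4*2 = -8)
r(f, Q) = 32 (r(f, Q) = -4*(-8) = 32)
d = -98719 (d = -4 + ((-162367 - 145921) + 209573) = -4 + (-308288 + 209573) = -4 - 98715 = -98719)
(-12*g(Z, -11) + r(-13, -20))/d = (-12*(-11) + 32)/(-98719) = (132 + 32)*(-1/98719) = 164*(-1/98719) = -164/98719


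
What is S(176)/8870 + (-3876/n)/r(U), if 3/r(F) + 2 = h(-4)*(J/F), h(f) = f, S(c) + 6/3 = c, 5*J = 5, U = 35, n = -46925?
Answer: -56226971/1456786625 ≈ -0.038597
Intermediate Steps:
J = 1 (J = (⅕)*5 = 1)
S(c) = -2 + c
r(F) = 3/(-2 - 4/F)
S(176)/8870 + (-3876/n)/r(U) = (-2 + 176)/8870 + (-3876/(-46925))/((-3*35/(4 + 2*35))) = 174*(1/8870) + (-3876*(-1/46925))/((-3*35/(4 + 70))) = 87/4435 + 3876/(46925*((-3*35/74))) = 87/4435 + 3876/(46925*((-3*35*1/74))) = 87/4435 + 3876/(46925*(-105/74)) = 87/4435 + (3876/46925)*(-74/105) = 87/4435 - 95608/1642375 = -56226971/1456786625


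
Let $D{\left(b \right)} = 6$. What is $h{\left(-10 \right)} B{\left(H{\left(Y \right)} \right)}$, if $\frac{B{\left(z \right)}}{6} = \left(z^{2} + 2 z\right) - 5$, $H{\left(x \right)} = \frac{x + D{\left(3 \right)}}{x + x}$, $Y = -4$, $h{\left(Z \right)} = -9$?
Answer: $\frac{2349}{8} \approx 293.63$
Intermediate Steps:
$H{\left(x \right)} = \frac{6 + x}{2 x}$ ($H{\left(x \right)} = \frac{x + 6}{x + x} = \frac{6 + x}{2 x}$)
$B{\left(z \right)} = -30 + 6 z^{2} + 12 z$ ($B{\left(z \right)} = 6 \left(\left(z^{2} + 2 z\right) - 5\right) = 6 \left(-5 + z^{2} + 2 z\right) = -30 + 6 z^{2} + 12 z$)
$h{\left(-10 \right)} B{\left(H{\left(Y \right)} \right)} = - 9 \left(-30 + 6 \left(\frac{6 - 4}{2 \left(-4\right)}\right)^{2} + 12 \frac{6 - 4}{2 \left(-4\right)}\right) = - 9 \left(-30 + 6 \left(\frac{1}{2} \left(- \frac{1}{4}\right) 2\right)^{2} + 12 \cdot \frac{1}{2} \left(- \frac{1}{4}\right) 2\right) = - 9 \left(-30 + 6 \left(- \frac{1}{4}\right)^{2} + 12 \left(- \frac{1}{4}\right)\right) = - 9 \left(-30 + 6 \cdot \frac{1}{16} - 3\right) = - 9 \left(-30 + \frac{3}{8} - 3\right) = \left(-9\right) \left(- \frac{261}{8}\right) = \frac{2349}{8}$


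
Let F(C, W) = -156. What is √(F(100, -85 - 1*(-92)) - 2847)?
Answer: I*√3003 ≈ 54.8*I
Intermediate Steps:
√(F(100, -85 - 1*(-92)) - 2847) = √(-156 - 2847) = √(-3003) = I*√3003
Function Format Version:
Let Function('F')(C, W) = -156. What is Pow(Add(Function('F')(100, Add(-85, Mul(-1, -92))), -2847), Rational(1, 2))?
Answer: Mul(I, Pow(3003, Rational(1, 2))) ≈ Mul(54.800, I)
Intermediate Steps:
Pow(Add(Function('F')(100, Add(-85, Mul(-1, -92))), -2847), Rational(1, 2)) = Pow(Add(-156, -2847), Rational(1, 2)) = Pow(-3003, Rational(1, 2)) = Mul(I, Pow(3003, Rational(1, 2)))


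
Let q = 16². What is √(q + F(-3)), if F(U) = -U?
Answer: √259 ≈ 16.093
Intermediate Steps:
q = 256
√(q + F(-3)) = √(256 - 1*(-3)) = √(256 + 3) = √259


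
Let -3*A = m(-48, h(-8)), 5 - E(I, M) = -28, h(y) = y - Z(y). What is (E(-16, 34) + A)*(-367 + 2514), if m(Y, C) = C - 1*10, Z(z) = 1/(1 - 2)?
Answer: 249052/3 ≈ 83017.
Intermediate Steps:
Z(z) = -1 (Z(z) = 1/(-1) = -1)
h(y) = 1 + y (h(y) = y - 1*(-1) = y + 1 = 1 + y)
m(Y, C) = -10 + C (m(Y, C) = C - 10 = -10 + C)
E(I, M) = 33 (E(I, M) = 5 - 1*(-28) = 5 + 28 = 33)
A = 17/3 (A = -(-10 + (1 - 8))/3 = -(-10 - 7)/3 = -⅓*(-17) = 17/3 ≈ 5.6667)
(E(-16, 34) + A)*(-367 + 2514) = (33 + 17/3)*(-367 + 2514) = (116/3)*2147 = 249052/3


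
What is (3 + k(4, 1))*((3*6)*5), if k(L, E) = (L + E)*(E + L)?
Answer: 2520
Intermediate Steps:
k(L, E) = (E + L)**2 (k(L, E) = (E + L)*(E + L) = (E + L)**2)
(3 + k(4, 1))*((3*6)*5) = (3 + (1 + 4)**2)*((3*6)*5) = (3 + 5**2)*(18*5) = (3 + 25)*90 = 28*90 = 2520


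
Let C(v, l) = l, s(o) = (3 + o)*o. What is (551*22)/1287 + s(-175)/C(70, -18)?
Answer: -194548/117 ≈ -1662.8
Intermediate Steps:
s(o) = o*(3 + o)
(551*22)/1287 + s(-175)/C(70, -18) = (551*22)/1287 - 175*(3 - 175)/(-18) = 12122*(1/1287) - 175*(-172)*(-1/18) = 1102/117 + 30100*(-1/18) = 1102/117 - 15050/9 = -194548/117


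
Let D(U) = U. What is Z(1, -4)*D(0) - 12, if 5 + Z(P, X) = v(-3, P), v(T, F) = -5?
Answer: -12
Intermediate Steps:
Z(P, X) = -10 (Z(P, X) = -5 - 5 = -10)
Z(1, -4)*D(0) - 12 = -10*0 - 12 = 0 - 12 = -12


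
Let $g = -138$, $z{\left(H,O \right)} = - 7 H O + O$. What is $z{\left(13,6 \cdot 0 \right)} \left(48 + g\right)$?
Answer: $0$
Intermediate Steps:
$z{\left(H,O \right)} = O - 7 H O$ ($z{\left(H,O \right)} = - 7 H O + O = O - 7 H O$)
$z{\left(13,6 \cdot 0 \right)} \left(48 + g\right) = 6 \cdot 0 \left(1 - 91\right) \left(48 - 138\right) = 0 \left(1 - 91\right) \left(-90\right) = 0 \left(-90\right) \left(-90\right) = 0 \left(-90\right) = 0$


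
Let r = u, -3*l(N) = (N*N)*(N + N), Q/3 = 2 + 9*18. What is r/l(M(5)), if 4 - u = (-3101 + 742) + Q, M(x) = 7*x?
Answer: -5613/85750 ≈ -0.065458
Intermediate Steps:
Q = 492 (Q = 3*(2 + 9*18) = 3*(2 + 162) = 3*164 = 492)
l(N) = -2*N³/3 (l(N) = -N*N*(N + N)/3 = -N²*2*N/3 = -2*N³/3)
u = 1871 (u = 4 - ((-3101 + 742) + 492) = 4 - (-2359 + 492) = 4 - 1*(-1867) = 4 + 1867 = 1871)
r = 1871
r/l(M(5)) = 1871/((-2*(7*5)³/3)) = 1871/((-⅔*35³)) = 1871/((-⅔*42875)) = 1871/(-85750/3) = 1871*(-3/85750) = -5613/85750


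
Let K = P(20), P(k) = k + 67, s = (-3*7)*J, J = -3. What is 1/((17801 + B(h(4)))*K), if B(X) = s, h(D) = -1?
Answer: 1/1554168 ≈ 6.4343e-7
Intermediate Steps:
s = 63 (s = -3*7*(-3) = -21*(-3) = 63)
B(X) = 63
P(k) = 67 + k
K = 87 (K = 67 + 20 = 87)
1/((17801 + B(h(4)))*K) = 1/((17801 + 63)*87) = (1/87)/17864 = (1/17864)*(1/87) = 1/1554168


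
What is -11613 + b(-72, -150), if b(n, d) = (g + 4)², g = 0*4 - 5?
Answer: -11612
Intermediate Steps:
g = -5 (g = 0 - 5 = -5)
b(n, d) = 1 (b(n, d) = (-5 + 4)² = (-1)² = 1)
-11613 + b(-72, -150) = -11613 + 1 = -11612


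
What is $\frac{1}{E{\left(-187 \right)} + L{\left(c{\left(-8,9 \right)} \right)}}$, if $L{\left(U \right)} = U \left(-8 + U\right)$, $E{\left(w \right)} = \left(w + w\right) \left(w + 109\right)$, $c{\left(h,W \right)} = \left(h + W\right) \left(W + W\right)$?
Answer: $\frac{1}{29352} \approx 3.4069 \cdot 10^{-5}$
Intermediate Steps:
$c{\left(h,W \right)} = 2 W \left(W + h\right)$ ($c{\left(h,W \right)} = \left(W + h\right) 2 W = 2 W \left(W + h\right)$)
$E{\left(w \right)} = 2 w \left(109 + w\right)$
$\frac{1}{E{\left(-187 \right)} + L{\left(c{\left(-8,9 \right)} \right)}} = \frac{1}{2 \left(-187\right) \left(109 - 187\right) + 2 \cdot 9 \left(9 - 8\right) \left(-8 + 2 \cdot 9 \left(9 - 8\right)\right)} = \frac{1}{2 \left(-187\right) \left(-78\right) + 2 \cdot 9 \cdot 1 \left(-8 + 2 \cdot 9 \cdot 1\right)} = \frac{1}{29172 + 18 \left(-8 + 18\right)} = \frac{1}{29172 + 18 \cdot 10} = \frac{1}{29172 + 180} = \frac{1}{29352}$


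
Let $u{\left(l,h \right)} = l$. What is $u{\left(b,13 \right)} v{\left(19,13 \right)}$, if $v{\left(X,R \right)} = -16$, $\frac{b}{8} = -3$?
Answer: $384$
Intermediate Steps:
$b = -24$ ($b = 8 \left(-3\right) = -24$)
$u{\left(b,13 \right)} v{\left(19,13 \right)} = \left(-24\right) \left(-16\right) = 384$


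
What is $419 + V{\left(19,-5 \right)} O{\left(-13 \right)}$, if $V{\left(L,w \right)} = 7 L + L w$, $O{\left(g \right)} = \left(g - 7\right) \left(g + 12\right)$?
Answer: $1179$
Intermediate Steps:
$O{\left(g \right)} = \left(-7 + g\right) \left(12 + g\right)$
$419 + V{\left(19,-5 \right)} O{\left(-13 \right)} = 419 + 19 \left(7 - 5\right) \left(-84 + \left(-13\right)^{2} + 5 \left(-13\right)\right) = 419 + 19 \cdot 2 \left(-84 + 169 - 65\right) = 419 + 38 \cdot 20 = 419 + 760 = 1179$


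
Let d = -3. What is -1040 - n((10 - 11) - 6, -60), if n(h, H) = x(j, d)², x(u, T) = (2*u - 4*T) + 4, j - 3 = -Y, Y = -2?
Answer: -1716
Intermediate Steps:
j = 5 (j = 3 - 1*(-2) = 3 + 2 = 5)
x(u, T) = 4 - 4*T + 2*u (x(u, T) = (-4*T + 2*u) + 4 = 4 - 4*T + 2*u)
n(h, H) = 676 (n(h, H) = (4 - 4*(-3) + 2*5)² = (4 + 12 + 10)² = 26² = 676)
-1040 - n((10 - 11) - 6, -60) = -1040 - 1*676 = -1040 - 676 = -1716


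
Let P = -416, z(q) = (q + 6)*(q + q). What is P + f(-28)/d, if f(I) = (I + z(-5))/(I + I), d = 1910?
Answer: -22247661/53480 ≈ -416.00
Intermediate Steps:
z(q) = 2*q*(6 + q) (z(q) = (6 + q)*(2*q) = 2*q*(6 + q))
f(I) = (-10 + I)/(2*I) (f(I) = (I + 2*(-5)*(6 - 5))/(I + I) = (I + 2*(-5)*1)/((2*I)) = (I - 10)*(1/(2*I)) = (-10 + I)*(1/(2*I)) = (-10 + I)/(2*I))
P + f(-28)/d = -416 + ((½)*(-10 - 28)/(-28))/1910 = -416 + ((½)*(-1/28)*(-38))*(1/1910) = -416 + (19/28)*(1/1910) = -416 + 19/53480 = -22247661/53480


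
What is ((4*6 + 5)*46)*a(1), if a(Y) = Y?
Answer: 1334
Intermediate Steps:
((4*6 + 5)*46)*a(1) = ((4*6 + 5)*46)*1 = ((24 + 5)*46)*1 = (29*46)*1 = 1334*1 = 1334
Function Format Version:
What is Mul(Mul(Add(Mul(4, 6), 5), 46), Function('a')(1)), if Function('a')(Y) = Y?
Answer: 1334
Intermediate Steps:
Mul(Mul(Add(Mul(4, 6), 5), 46), Function('a')(1)) = Mul(Mul(Add(Mul(4, 6), 5), 46), 1) = Mul(Mul(Add(24, 5), 46), 1) = Mul(Mul(29, 46), 1) = Mul(1334, 1) = 1334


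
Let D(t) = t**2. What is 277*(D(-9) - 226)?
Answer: -40165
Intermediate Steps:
277*(D(-9) - 226) = 277*((-9)**2 - 226) = 277*(81 - 226) = 277*(-145) = -40165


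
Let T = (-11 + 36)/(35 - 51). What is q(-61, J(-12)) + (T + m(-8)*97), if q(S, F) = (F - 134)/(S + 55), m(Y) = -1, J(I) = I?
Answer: -3563/48 ≈ -74.229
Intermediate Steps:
q(S, F) = (-134 + F)/(55 + S)
T = -25/16 (T = 25/(-16) = 25*(-1/16) = -25/16 ≈ -1.5625)
q(-61, J(-12)) + (T + m(-8)*97) = (-134 - 12)/(55 - 61) + (-25/16 - 1*97) = -146/(-6) + (-25/16 - 97) = -⅙*(-146) - 1577/16 = 73/3 - 1577/16 = -3563/48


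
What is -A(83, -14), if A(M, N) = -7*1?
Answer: 7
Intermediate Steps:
A(M, N) = -7
-A(83, -14) = -1*(-7) = 7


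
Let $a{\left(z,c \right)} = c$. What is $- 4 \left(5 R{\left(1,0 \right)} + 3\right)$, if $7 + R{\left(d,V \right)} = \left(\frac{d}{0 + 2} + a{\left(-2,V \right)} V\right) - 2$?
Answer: $158$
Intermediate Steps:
$R{\left(d,V \right)} = -9 + V^{2} + \frac{d}{2}$ ($R{\left(d,V \right)} = -7 - \left(2 - V V - \frac{d}{0 + 2}\right) = -7 - \left(2 - V^{2} - \frac{d}{2}\right) = -7 + \left(-2 + V^{2} + \frac{d}{2}\right) = -9 + V^{2} + \frac{d}{2}$)
$- 4 \left(5 R{\left(1,0 \right)} + 3\right) = - 4 \left(5 \left(-9 + 0^{2} + \frac{1}{2} \cdot 1\right) + 3\right) = - 4 \left(5 \left(-9 + 0 + \frac{1}{2}\right) + 3\right) = - 4 \left(5 \left(- \frac{17}{2}\right) + 3\right) = - 4 \left(- \frac{85}{2} + 3\right) = \left(-4\right) \left(- \frac{79}{2}\right) = 158$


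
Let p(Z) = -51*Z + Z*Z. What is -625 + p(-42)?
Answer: 3281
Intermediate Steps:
p(Z) = Z² - 51*Z (p(Z) = -51*Z + Z² = Z² - 51*Z)
-625 + p(-42) = -625 - 42*(-51 - 42) = -625 - 42*(-93) = -625 + 3906 = 3281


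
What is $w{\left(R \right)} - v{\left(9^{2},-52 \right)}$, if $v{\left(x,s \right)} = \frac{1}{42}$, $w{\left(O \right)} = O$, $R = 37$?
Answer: $\frac{1553}{42} \approx 36.976$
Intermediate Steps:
$v{\left(x,s \right)} = \frac{1}{42}$
$w{\left(R \right)} - v{\left(9^{2},-52 \right)} = 37 - \frac{1}{42} = \frac{1553}{42}$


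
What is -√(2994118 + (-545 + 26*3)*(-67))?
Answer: -7*√61743 ≈ -1739.4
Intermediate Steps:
-√(2994118 + (-545 + 26*3)*(-67)) = -√(2994118 + (-545 + 78)*(-67)) = -√(2994118 - 467*(-67)) = -√(2994118 + 31289) = -√3025407 = -7*√61743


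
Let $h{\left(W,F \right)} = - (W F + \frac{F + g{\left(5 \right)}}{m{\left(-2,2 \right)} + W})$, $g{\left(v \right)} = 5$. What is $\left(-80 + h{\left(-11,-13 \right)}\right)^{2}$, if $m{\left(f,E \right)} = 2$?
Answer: $\frac{4060225}{81} \approx 50126.0$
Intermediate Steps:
$h{\left(W,F \right)} = - F W - \frac{5 + F}{2 + W}$ ($h{\left(W,F \right)} = - (W F + \frac{F + 5}{2 + W}) = - (F W + \frac{5 + F}{2 + W}) = - F W - \frac{5 + F}{2 + W}$)
$\left(-80 + h{\left(-11,-13 \right)}\right)^{2} = \left(-80 + \frac{-5 - -13 - - 13 \left(-11\right)^{2} - \left(-26\right) \left(-11\right)}{2 - 11}\right)^{2} = \left(-80 + \frac{-5 + 13 - \left(-13\right) 121 - 286}{-9}\right)^{2} = \left(-80 - \frac{-5 + 13 + 1573 - 286}{9}\right)^{2} = \left(-80 - \frac{1295}{9}\right)^{2} = \left(- \frac{2015}{9}\right)^{2} = \frac{4060225}{81}$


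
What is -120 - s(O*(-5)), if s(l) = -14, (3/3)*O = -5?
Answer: -106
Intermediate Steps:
O = -5
-120 - s(O*(-5)) = -120 - 1*(-14) = -120 + 14 = -106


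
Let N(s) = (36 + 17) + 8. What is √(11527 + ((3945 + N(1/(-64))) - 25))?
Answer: 2*√3877 ≈ 124.53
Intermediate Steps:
N(s) = 61 (N(s) = 53 + 8 = 61)
√(11527 + ((3945 + N(1/(-64))) - 25)) = √(11527 + ((3945 + 61) - 25)) = √(11527 + (4006 - 25)) = √(11527 + 3981) = √15508 = 2*√3877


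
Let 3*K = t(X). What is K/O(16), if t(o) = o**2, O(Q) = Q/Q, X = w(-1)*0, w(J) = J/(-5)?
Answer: 0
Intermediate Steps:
w(J) = -J/5 (w(J) = J*(-1/5) = -J/5)
X = 0 (X = -1/5*(-1)*0 = (1/5)*0 = 0)
O(Q) = 1
K = 0 (K = (1/3)*0**2 = (1/3)*0 = 0)
K/O(16) = 0/1 = 0*1 = 0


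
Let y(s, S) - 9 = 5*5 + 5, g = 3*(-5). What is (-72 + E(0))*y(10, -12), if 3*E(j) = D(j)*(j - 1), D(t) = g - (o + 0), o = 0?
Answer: -2613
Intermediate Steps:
g = -15
y(s, S) = 39 (y(s, S) = 9 + (5*5 + 5) = 9 + (25 + 5) = 9 + 30 = 39)
D(t) = -15 (D(t) = -15 - (0 + 0) = -15 - 1*0 = -15 + 0 = -15)
E(j) = 5 - 5*j (E(j) = (-15*(j - 1))/3 = (-15*(-1 + j))/3 = (15 - 15*j)/3 = 5 - 5*j)
(-72 + E(0))*y(10, -12) = (-72 + (5 - 5*0))*39 = (-72 + (5 + 0))*39 = (-72 + 5)*39 = -67*39 = -2613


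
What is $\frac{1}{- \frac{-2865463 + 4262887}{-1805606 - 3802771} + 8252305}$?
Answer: $\frac{1869459}{15427346318803} \approx 1.2118 \cdot 10^{-7}$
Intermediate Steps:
$\frac{1}{- \frac{-2865463 + 4262887}{-1805606 - 3802771} + 8252305} = \frac{1}{- \frac{1397424}{-5608377} + 8252305} = \frac{1}{- \frac{1397424 \left(-1\right)}{5608377} + 8252305} = \frac{1}{\left(-1\right) \left(- \frac{465808}{1869459}\right) + 8252305} = \frac{1}{\frac{465808}{1869459} + 8252305} = \frac{1}{\frac{15427346318803}{1869459}} = \frac{1869459}{15427346318803}$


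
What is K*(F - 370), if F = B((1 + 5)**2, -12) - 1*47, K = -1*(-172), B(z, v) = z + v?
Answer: -67596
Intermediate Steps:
B(z, v) = v + z
K = 172
F = -23 (F = (-12 + (1 + 5)**2) - 1*47 = (-12 + 6**2) - 47 = (-12 + 36) - 47 = 24 - 47 = -23)
K*(F - 370) = 172*(-23 - 370) = 172*(-393) = -67596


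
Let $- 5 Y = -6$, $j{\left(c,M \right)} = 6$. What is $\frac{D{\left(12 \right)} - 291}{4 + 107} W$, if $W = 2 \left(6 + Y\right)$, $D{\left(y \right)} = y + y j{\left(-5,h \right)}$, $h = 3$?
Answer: $- \frac{4968}{185} \approx -26.854$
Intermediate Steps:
$D{\left(y \right)} = 7 y$ ($D{\left(y \right)} = y + y 6 = y + 6 y = 7 y$)
$Y = \frac{6}{5}$ ($Y = \left(- \frac{1}{5}\right) \left(-6\right) = \frac{6}{5} \approx 1.2$)
$W = \frac{72}{5}$ ($W = 2 \left(6 + \frac{6}{5}\right) = 2 \cdot \frac{36}{5} = \frac{72}{5} \approx 14.4$)
$\frac{D{\left(12 \right)} - 291}{4 + 107} W = \frac{7 \cdot 12 - 291}{4 + 107} \cdot \frac{72}{5} = \frac{84 - 291}{111} \cdot \frac{72}{5} = \left(-207\right) \frac{1}{111} \cdot \frac{72}{5} = \left(- \frac{69}{37}\right) \frac{72}{5} = - \frac{4968}{185}$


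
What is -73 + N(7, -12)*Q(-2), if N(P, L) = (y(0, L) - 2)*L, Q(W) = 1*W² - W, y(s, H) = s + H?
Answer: 935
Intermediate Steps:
y(s, H) = H + s
Q(W) = W² - W
N(P, L) = L*(-2 + L) (N(P, L) = ((L + 0) - 2)*L = (L - 2)*L = (-2 + L)*L = L*(-2 + L))
-73 + N(7, -12)*Q(-2) = -73 + (-12*(-2 - 12))*(-2*(-1 - 2)) = -73 + (-12*(-14))*(-2*(-3)) = -73 + 168*6 = -73 + 1008 = 935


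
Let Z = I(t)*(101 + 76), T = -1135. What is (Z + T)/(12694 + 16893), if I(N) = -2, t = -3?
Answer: -1489/29587 ≈ -0.050326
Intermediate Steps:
Z = -354 (Z = -2*(101 + 76) = -2*177 = -354)
(Z + T)/(12694 + 16893) = (-354 - 1135)/(12694 + 16893) = -1489/29587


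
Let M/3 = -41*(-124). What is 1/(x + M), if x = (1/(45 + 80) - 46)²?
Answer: 15625/271363501 ≈ 5.7580e-5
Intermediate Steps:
M = 15252 (M = 3*(-41*(-124)) = 3*5084 = 15252)
x = 33051001/15625 (x = (1/125 - 46)² = (-5749/125)² = 33051001/15625 ≈ 2115.3)
1/(x + M) = 1/(33051001/15625 + 15252) = 1/(271363501/15625) = 15625/271363501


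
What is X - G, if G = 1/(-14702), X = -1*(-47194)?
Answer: 693846189/14702 ≈ 47194.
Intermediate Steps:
X = 47194
G = -1/14702 ≈ -6.8018e-5
X - G = 47194 - 1*(-1/14702) = 47194 + 1/14702 = 693846189/14702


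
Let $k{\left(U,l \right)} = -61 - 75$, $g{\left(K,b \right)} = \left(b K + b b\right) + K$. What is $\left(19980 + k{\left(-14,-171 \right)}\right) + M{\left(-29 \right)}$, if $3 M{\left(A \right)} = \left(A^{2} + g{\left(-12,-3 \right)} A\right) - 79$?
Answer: $19779$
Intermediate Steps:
$g{\left(K,b \right)} = K + b^{2} + K b$ ($g{\left(K,b \right)} = \left(K b + b^{2}\right) + K = \left(b^{2} + K b\right) + K = K + b^{2} + K b$)
$k{\left(U,l \right)} = -136$
$M{\left(A \right)} = - \frac{79}{3} + 11 A + \frac{A^{2}}{3}$ ($M{\left(A \right)} = \frac{\left(A^{2} + \left(-12 + \left(-3\right)^{2} - -36\right) A\right) - 79}{3} = \frac{\left(A^{2} + \left(-12 + 9 + 36\right) A\right) - 79}{3} = \frac{\left(A^{2} + 33 A\right) - 79}{3} = \frac{-79 + A^{2} + 33 A}{3} = - \frac{79}{3} + 11 A + \frac{A^{2}}{3}$)
$\left(19980 + k{\left(-14,-171 \right)}\right) + M{\left(-29 \right)} = \left(19980 - 136\right) + \left(- \frac{79}{3} + 11 \left(-29\right) + \frac{\left(-29\right)^{2}}{3}\right) = 19844 - 65 = 19779$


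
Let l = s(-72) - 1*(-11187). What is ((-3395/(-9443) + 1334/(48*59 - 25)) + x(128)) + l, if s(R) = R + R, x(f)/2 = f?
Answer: 42788440218/3786643 ≈ 11300.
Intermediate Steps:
x(f) = 2*f
s(R) = 2*R
l = 11043 (l = 2*(-72) - 1*(-11187) = -144 + 11187 = 11043)
((-3395/(-9443) + 1334/(48*59 - 25)) + x(128)) + l = ((-3395/(-9443) + 1334/(48*59 - 25)) + 2*128) + 11043 = ((-3395*(-1/9443) + 1334/(2832 - 25)) + 256) + 11043 = ((485/1349 + 1334/2807) + 256) + 11043 = (3160961/3786643 + 256) + 11043 = 972541569/3786643 + 11043 = 42788440218/3786643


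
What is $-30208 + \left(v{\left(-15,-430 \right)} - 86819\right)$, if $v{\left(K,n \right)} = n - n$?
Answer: $-117027$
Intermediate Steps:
$v{\left(K,n \right)} = 0$
$-30208 + \left(v{\left(-15,-430 \right)} - 86819\right) = -30208 + \left(0 - 86819\right) = -30208 - 86819 = -117027$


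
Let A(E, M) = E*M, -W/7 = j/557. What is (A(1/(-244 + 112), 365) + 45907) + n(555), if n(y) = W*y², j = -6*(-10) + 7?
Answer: -15694148737/73524 ≈ -2.1346e+5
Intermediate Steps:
j = 67 (j = 60 + 7 = 67)
W = -469/557 ≈ -0.84201
n(y) = -469*y²/557
(A(1/(-244 + 112), 365) + 45907) + n(555) = (365/(-244 + 112) + 45907) - 469/557*555² = (365/(-132) + 45907) - 469/557*308025 = (-1/132*365 + 45907) - 144463725/557 = (-365/132 + 45907) - 144463725/557 = 6059359/132 - 144463725/557 = -15694148737/73524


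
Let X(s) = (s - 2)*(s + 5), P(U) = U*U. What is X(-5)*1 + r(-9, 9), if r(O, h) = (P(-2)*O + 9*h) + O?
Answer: 36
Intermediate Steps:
P(U) = U²
r(O, h) = 5*O + 9*h (r(O, h) = ((-2)²*O + 9*h) + O = (4*O + 9*h) + O = 5*O + 9*h)
X(s) = (-2 + s)*(5 + s)
X(-5)*1 + r(-9, 9) = (-10 + (-5)² + 3*(-5))*1 + (5*(-9) + 9*9) = (-10 + 25 - 15)*1 + (-45 + 81) = 0*1 + 36 = 0 + 36 = 36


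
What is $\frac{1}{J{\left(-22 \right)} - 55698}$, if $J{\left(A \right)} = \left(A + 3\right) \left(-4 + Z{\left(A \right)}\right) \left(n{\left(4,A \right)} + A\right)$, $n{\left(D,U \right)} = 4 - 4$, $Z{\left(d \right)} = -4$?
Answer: $- \frac{1}{59042} \approx -1.6937 \cdot 10^{-5}$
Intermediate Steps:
$n{\left(D,U \right)} = 0$ ($n{\left(D,U \right)} = 4 - 4 = 0$)
$J{\left(A \right)} = A \left(-24 - 8 A\right)$ ($J{\left(A \right)} = \left(A + 3\right) \left(-4 - 4\right) \left(0 + A\right) = \left(3 + A\right) \left(-8\right) A = \left(-24 - 8 A\right) A = A \left(-24 - 8 A\right)$)
$\frac{1}{J{\left(-22 \right)} - 55698} = \frac{1}{8 \left(-22\right) \left(-3 - -22\right) - 55698} = \frac{1}{8 \left(-22\right) \left(-3 + 22\right) - 55698} = \frac{1}{8 \left(-22\right) 19 - 55698} = \frac{1}{-3344 - 55698} = \frac{1}{-59042} = - \frac{1}{59042}$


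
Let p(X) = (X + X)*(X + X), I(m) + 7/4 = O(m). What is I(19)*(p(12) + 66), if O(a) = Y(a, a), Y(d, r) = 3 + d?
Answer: 26001/2 ≈ 13001.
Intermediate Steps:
O(a) = 3 + a
I(m) = 5/4 + m (I(m) = -7/4 + (3 + m) = 5/4 + m)
p(X) = 4*X² (p(X) = (2*X)*(2*X) = 4*X²)
I(19)*(p(12) + 66) = (5/4 + 19)*(4*12² + 66) = 81*(4*144 + 66)/4 = 81*(576 + 66)/4 = (81/4)*642 = 26001/2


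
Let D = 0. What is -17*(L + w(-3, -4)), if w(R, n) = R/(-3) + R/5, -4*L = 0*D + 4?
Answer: 51/5 ≈ 10.200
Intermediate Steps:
L = -1 (L = -(0*0 + 4)/4 = -(0 + 4)/4 = -¼*4 = -1)
w(R, n) = -2*R/15 (w(R, n) = R*(-⅓) + R*(⅕) = -R/3 + R/5 = -2*R/15)
-17*(L + w(-3, -4)) = -17*(-1 - 2/15*(-3)) = -17*(-1 + ⅖) = -17*(-⅗) = 51/5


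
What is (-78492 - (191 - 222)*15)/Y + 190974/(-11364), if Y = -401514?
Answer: -1052667164/63372293 ≈ -16.611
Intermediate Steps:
(-78492 - (191 - 222)*15)/Y + 190974/(-11364) = (-78492 - (191 - 222)*15)/(-401514) + 190974/(-11364) = (-78492 - (-31)*15)*(-1/401514) + 190974*(-1/11364) = (-78492 - 1*(-465))*(-1/401514) - 31829/1894 = (-78492 + 465)*(-1/401514) - 31829/1894 = -78027*(-1/401514) - 31829/1894 = 26009/133838 - 31829/1894 = -1052667164/63372293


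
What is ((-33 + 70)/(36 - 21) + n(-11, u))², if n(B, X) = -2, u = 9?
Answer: 49/225 ≈ 0.21778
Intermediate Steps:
((-33 + 70)/(36 - 21) + n(-11, u))² = ((-33 + 70)/(36 - 21) - 2)² = (37/15 - 2)² = (7/15)² = 49/225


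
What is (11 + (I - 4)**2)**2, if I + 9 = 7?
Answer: 2209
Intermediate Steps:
I = -2 (I = -9 + 7 = -2)
(11 + (I - 4)**2)**2 = (11 + (-2 - 4)**2)**2 = (11 + (-6)**2)**2 = (11 + 36)**2 = 47**2 = 2209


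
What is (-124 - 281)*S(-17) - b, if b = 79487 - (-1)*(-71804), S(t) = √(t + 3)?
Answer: -7683 - 405*I*√14 ≈ -7683.0 - 1515.4*I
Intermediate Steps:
S(t) = √(3 + t)
b = 7683 (b = 79487 - 1*71804 = 79487 - 71804 = 7683)
(-124 - 281)*S(-17) - b = (-124 - 281)*√(3 - 17) - 1*7683 = -405*I*√14 - 7683 = -7683 - 405*I*√14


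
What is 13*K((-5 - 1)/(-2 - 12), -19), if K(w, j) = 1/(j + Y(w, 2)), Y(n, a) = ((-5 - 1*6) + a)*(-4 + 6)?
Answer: -13/37 ≈ -0.35135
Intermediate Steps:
Y(n, a) = -22 + 2*a (Y(n, a) = ((-5 - 6) + a)*2 = (-11 + a)*2 = -22 + 2*a)
K(w, j) = 1/(-18 + j) (K(w, j) = 1/(j + (-22 + 2*2)) = 1/(j + (-22 + 4)) = 1/(j - 18) = 1/(-18 + j))
13*K((-5 - 1)/(-2 - 12), -19) = 13/(-18 - 19) = 13/(-37) = 13*(-1/37) = -13/37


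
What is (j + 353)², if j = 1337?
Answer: 2856100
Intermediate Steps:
(j + 353)² = (1337 + 353)² = 1690² = 2856100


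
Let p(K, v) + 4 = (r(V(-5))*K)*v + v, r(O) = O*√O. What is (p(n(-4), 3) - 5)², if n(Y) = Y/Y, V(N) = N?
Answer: -1089 + 180*I*√5 ≈ -1089.0 + 402.49*I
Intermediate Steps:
n(Y) = 1
r(O) = O^(3/2)
p(K, v) = -4 + v - 5*I*K*v*√5 (p(K, v) = -4 + (((-5)^(3/2)*K)*v + v) = -4 + (((-5*I*√5)*K)*v + v) = -4 + ((-5*I*K*√5)*v + v) = -4 + (-5*I*K*v*√5 + v) = -4 + (v - 5*I*K*v*√5) = -4 + v - 5*I*K*v*√5)
(p(n(-4), 3) - 5)² = ((-4 + 3 - 5*I*1*3*√5) - 5)² = ((-4 + 3 - 15*I*√5) - 5)² = ((-1 - 15*I*√5) - 5)² = (-6 - 15*I*√5)²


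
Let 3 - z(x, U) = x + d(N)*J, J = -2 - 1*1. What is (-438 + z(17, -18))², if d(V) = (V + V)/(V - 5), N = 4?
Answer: 226576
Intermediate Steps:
J = -3 (J = -2 - 1 = -3)
d(V) = 2*V/(-5 + V) (d(V) = (2*V)/(-5 + V) = 2*V/(-5 + V))
z(x, U) = -21 - x (z(x, U) = 3 - (x + (2*4/(-5 + 4))*(-3)) = 3 - (x + (2*4/(-1))*(-3)) = 3 - (x + (2*4*(-1))*(-3)) = 3 - (x - 8*(-3)) = 3 - (x + 24) = 3 - (24 + x) = 3 + (-24 - x) = -21 - x)
(-438 + z(17, -18))² = (-438 + (-21 - 1*17))² = (-438 + (-21 - 17))² = (-438 - 38)² = (-476)² = 226576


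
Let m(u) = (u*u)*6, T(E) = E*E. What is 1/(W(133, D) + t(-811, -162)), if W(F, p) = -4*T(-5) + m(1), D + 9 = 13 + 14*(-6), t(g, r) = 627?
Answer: 1/533 ≈ 0.0018762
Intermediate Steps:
T(E) = E**2
m(u) = 6*u**2 (m(u) = u**2*6 = 6*u**2)
D = -80 (D = -9 + (13 + 14*(-6)) = -9 + (13 - 84) = -9 - 71 = -80)
W(F, p) = -94 (W(F, p) = -4*(-5)**2 + 6*1**2 = -4*25 + 6*1 = -100 + 6 = -94)
1/(W(133, D) + t(-811, -162)) = 1/(-94 + 627) = 1/533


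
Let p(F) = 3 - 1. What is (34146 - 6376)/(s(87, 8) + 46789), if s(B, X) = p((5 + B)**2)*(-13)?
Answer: 27770/46763 ≈ 0.59385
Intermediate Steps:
p(F) = 2
s(B, X) = -26 (s(B, X) = 2*(-13) = -26)
(34146 - 6376)/(s(87, 8) + 46789) = (34146 - 6376)/(-26 + 46789) = 27770/46763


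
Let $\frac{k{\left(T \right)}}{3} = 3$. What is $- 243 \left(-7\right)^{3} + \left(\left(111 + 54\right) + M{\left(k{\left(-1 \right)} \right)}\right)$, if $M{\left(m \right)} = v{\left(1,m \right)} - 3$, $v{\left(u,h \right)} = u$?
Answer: $83512$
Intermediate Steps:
$k{\left(T \right)} = 9$ ($k{\left(T \right)} = 3 \cdot 3 = 9$)
$M{\left(m \right)} = -2$ ($M{\left(m \right)} = 1 - 3 = -2$)
$- 243 \left(-7\right)^{3} + \left(\left(111 + 54\right) + M{\left(k{\left(-1 \right)} \right)}\right) = - 243 \left(-7\right)^{3} + \left(\left(111 + 54\right) - 2\right) = \left(-243\right) \left(-343\right) + \left(165 - 2\right) = 83349 + 163 = 83512$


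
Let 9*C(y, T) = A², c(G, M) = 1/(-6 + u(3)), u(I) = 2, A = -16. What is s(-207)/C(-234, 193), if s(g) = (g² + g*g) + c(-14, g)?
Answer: 3085119/1024 ≈ 3012.8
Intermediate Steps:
c(G, M) = -¼ (c(G, M) = 1/(-6 + 2) = 1/(-4) = -¼)
C(y, T) = 256/9 (C(y, T) = (⅑)*(-16)² = (⅑)*256 = 256/9)
s(g) = -¼ + 2*g² (s(g) = (g² + g*g) - ¼ = (g² + g²) - ¼ = 2*g² - ¼ = -¼ + 2*g²)
s(-207)/C(-234, 193) = (-¼ + 2*(-207)²)/(256/9) = (-¼ + 2*42849)*(9/256) = (-¼ + 85698)*(9/256) = (342791/4)*(9/256) = 3085119/1024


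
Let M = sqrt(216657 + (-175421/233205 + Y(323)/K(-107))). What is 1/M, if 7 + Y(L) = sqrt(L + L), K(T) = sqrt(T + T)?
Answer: sqrt(49905870)/sqrt(10812418536496 + 233205*I*sqrt(214)*(7 - sqrt(646))) ≈ 0.0021484 + 6.2419e-9*I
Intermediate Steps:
K(T) = sqrt(2)*sqrt(T) (K(T) = sqrt(2*T) = sqrt(2)*sqrt(T))
Y(L) = -7 + sqrt(2)*sqrt(L) (Y(L) = -7 + sqrt(L + L) = -7 + sqrt(2*L) = -7 + sqrt(2)*sqrt(L))
M = sqrt(50525320264/233205 - I*sqrt(214)*(-7 + sqrt(646))/214) (M = sqrt(216657 + (-175421/233205 + (-7 + sqrt(2)*sqrt(323))/((sqrt(2)*sqrt(-107))))) = sqrt(216657 + (-175421*1/233205 + (-7 + sqrt(646))/((sqrt(2)*(I*sqrt(107)))))) = sqrt(216657 + (-175421/233205 + (-7 + sqrt(646))/((I*sqrt(214))))) = sqrt(216657 + (-175421/233205 + (-7 + sqrt(646))*(-I*sqrt(214)/214))) = sqrt(216657 + (-175421/233205 - I*sqrt(214)*(-7 + sqrt(646))/214)) = sqrt(50525320264/233205 - I*sqrt(214)*(-7 + sqrt(646))/214) ≈ 465.46 - 0.001*I)
1/M = 1/(sqrt(49905870)*sqrt(10812418536496 + 233205*I*sqrt(214)*(7 - sqrt(646)))/49905870) = sqrt(49905870)/sqrt(10812418536496 + 233205*I*sqrt(214)*(7 - sqrt(646)))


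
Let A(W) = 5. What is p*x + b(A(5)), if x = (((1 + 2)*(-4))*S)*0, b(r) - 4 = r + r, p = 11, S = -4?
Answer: 14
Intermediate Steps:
b(r) = 4 + 2*r (b(r) = 4 + (r + r) = 4 + 2*r)
x = 0 (x = (((1 + 2)*(-4))*(-4))*0 = ((3*(-4))*(-4))*0 = -12*(-4)*0 = 48*0 = 0)
p*x + b(A(5)) = 11*0 + (4 + 2*5) = 0 + (4 + 10) = 0 + 14 = 14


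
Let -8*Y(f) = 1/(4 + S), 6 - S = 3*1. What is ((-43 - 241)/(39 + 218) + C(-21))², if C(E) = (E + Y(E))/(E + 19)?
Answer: 73268203761/828518656 ≈ 88.433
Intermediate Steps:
S = 3 (S = 6 - 3 = 3)
Y(f) = -1/56 (Y(f) = -1/(8*(4 + 3)) = -⅛/7 = -⅛*⅐ = -1/56)
C(E) = (-1/56 + E)/(19 + E) (C(E) = (E - 1/56)/(E + 19) = (-1/56 + E)/(19 + E))
((-43 - 241)/(39 + 218) + C(-21))² = ((-43 - 241)/(39 + 218) + (-1/56 - 21)/(19 - 21))² = (-284/257 - 1177/56/(-2))² = (-284*1/257 - ½*(-1177/56))² = (-284/257 + 1177/112)² = (270681/28784)² = 73268203761/828518656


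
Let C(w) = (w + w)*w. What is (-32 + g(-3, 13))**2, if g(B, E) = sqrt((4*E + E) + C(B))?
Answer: (32 - sqrt(83))**2 ≈ 523.93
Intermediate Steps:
C(w) = 2*w**2 (C(w) = (2*w)*w = 2*w**2)
g(B, E) = sqrt(2*B**2 + 5*E) (g(B, E) = sqrt((4*E + E) + 2*B**2) = sqrt(5*E + 2*B**2) = sqrt(2*B**2 + 5*E))
(-32 + g(-3, 13))**2 = (-32 + sqrt(2*(-3)**2 + 5*13))**2 = (-32 + sqrt(2*9 + 65))**2 = (-32 + sqrt(18 + 65))**2 = (-32 + sqrt(83))**2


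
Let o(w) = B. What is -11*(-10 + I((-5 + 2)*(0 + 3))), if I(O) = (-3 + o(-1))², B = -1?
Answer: -66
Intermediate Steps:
o(w) = -1
I(O) = 16 (I(O) = (-3 - 1)² = (-4)² = 16)
-11*(-10 + I((-5 + 2)*(0 + 3))) = -11*(-10 + 16) = -11*6 = -66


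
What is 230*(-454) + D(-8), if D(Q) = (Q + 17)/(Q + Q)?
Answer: -1670729/16 ≈ -1.0442e+5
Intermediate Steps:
D(Q) = (17 + Q)/(2*Q) (D(Q) = (17 + Q)/((2*Q)) = (17 + Q)*(1/(2*Q)) = (17 + Q)/(2*Q))
230*(-454) + D(-8) = 230*(-454) + (½)*(17 - 8)/(-8) = -104420 + (½)*(-⅛)*9 = -104420 - 9/16 = -1670729/16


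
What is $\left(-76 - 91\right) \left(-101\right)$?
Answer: $16867$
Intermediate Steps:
$\left(-76 - 91\right) \left(-101\right) = \left(-167\right) \left(-101\right) = 16867$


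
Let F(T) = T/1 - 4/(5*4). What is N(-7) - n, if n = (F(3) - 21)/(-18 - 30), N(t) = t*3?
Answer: -5131/240 ≈ -21.379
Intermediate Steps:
F(T) = -1/5 + T (F(T) = T*1 - 4/20 = T - 4*1/20 = T - 1/5 = -1/5 + T)
N(t) = 3*t
n = 91/240 (n = ((-1/5 + 3) - 21)/(-18 - 30) = (14/5 - 21)/(-48) = -1/48*(-91/5) = 91/240 ≈ 0.37917)
N(-7) - n = 3*(-7) - 1*91/240 = -21 - 91/240 = -5131/240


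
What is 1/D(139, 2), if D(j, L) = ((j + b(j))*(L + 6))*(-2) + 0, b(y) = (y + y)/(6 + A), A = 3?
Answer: -9/24464 ≈ -0.00036789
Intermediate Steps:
b(y) = 2*y/9 (b(y) = (y + y)/(6 + 3) = (2*y)/9 = (2*y)*(⅑) = 2*y/9)
D(j, L) = -22*j*(6 + L)/9 (D(j, L) = ((j + 2*j/9)*(L + 6))*(-2) + 0 = ((11*j/9)*(6 + L))*(-2) + 0 = (11*j*(6 + L)/9)*(-2) + 0 = -22*j*(6 + L)/9 + 0 = -22*j*(6 + L)/9)
1/D(139, 2) = 1/((22/9)*139*(-6 - 1*2)) = 1/((22/9)*139*(-6 - 2)) = 1/((22/9)*139*(-8)) = 1/(-24464/9) = -9/24464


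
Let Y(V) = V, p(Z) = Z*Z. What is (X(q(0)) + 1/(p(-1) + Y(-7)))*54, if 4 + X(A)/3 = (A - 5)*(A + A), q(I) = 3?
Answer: -2601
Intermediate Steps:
p(Z) = Z²
X(A) = -12 + 6*A*(-5 + A) (X(A) = -12 + 3*((A - 5)*(A + A)) = -12 + 3*((-5 + A)*(2*A)) = -12 + 3*(2*A*(-5 + A)) = -12 + 6*A*(-5 + A))
(X(q(0)) + 1/(p(-1) + Y(-7)))*54 = ((-12 - 30*3 + 6*3²) + 1/((-1)² - 7))*54 = ((-12 - 90 + 6*9) + 1/(1 - 7))*54 = ((-12 - 90 + 54) + 1/(-6))*54 = (-48 - ⅙)*54 = -289/6*54 = -2601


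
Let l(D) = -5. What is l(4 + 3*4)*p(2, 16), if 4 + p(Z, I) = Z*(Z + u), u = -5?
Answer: 50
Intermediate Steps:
p(Z, I) = -4 + Z*(-5 + Z) (p(Z, I) = -4 + Z*(Z - 5) = -4 + Z*(-5 + Z))
l(4 + 3*4)*p(2, 16) = -5*(-4 + 2² - 5*2) = -5*(-4 + 4 - 10) = -5*(-10) = 50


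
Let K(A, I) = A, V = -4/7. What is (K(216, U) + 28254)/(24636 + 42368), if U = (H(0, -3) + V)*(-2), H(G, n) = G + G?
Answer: 14235/33502 ≈ 0.42490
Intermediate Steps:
V = -4/7 (V = -4*1/7 = -4/7 ≈ -0.57143)
H(G, n) = 2*G
U = 8/7 (U = (2*0 - 4/7)*(-2) = (0 - 4/7)*(-2) = -4/7*(-2) = 8/7 ≈ 1.1429)
(K(216, U) + 28254)/(24636 + 42368) = (216 + 28254)/(24636 + 42368) = 28470/67004 = 28470*(1/67004) = 14235/33502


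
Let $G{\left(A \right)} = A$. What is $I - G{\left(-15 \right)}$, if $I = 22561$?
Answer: $22576$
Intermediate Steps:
$I - G{\left(-15 \right)} = 22561 - -15 = 22561 + 15 = 22576$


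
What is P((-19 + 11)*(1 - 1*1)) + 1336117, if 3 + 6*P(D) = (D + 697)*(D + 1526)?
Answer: 9080321/6 ≈ 1.5134e+6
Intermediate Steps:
P(D) = -½ + (697 + D)*(1526 + D)/6 (P(D) = -½ + ((D + 697)*(D + 1526))/6 = -½ + ((697 + D)*(1526 + D))/6 = -½ + (697 + D)*(1526 + D)/6)
P((-19 + 11)*(1 - 1*1)) + 1336117 = (1063619/6 + ((-19 + 11)*(1 - 1*1))²/6 + 741*((-19 + 11)*(1 - 1*1))/2) + 1336117 = (1063619/6 + (-8*(1 - 1))²/6 + 741*(-8*(1 - 1))/2) + 1336117 = (1063619/6 + (-8*0)²/6 + 741*(-8*0)/2) + 1336117 = (1063619/6 + (⅙)*0² + (741/2)*0) + 1336117 = (1063619/6 + (⅙)*0 + 0) + 1336117 = (1063619/6 + 0 + 0) + 1336117 = 1063619/6 + 1336117 = 9080321/6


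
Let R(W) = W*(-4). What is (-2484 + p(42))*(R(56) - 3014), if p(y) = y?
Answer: 7907196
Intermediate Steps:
R(W) = -4*W
(-2484 + p(42))*(R(56) - 3014) = (-2484 + 42)*(-4*56 - 3014) = -2442*(-224 - 3014) = -2442*(-3238) = 7907196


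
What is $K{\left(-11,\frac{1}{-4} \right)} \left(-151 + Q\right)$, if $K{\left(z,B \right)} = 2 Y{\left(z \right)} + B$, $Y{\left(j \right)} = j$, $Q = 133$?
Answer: $\frac{801}{2} \approx 400.5$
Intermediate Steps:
$K{\left(z,B \right)} = B + 2 z$ ($K{\left(z,B \right)} = 2 z + B = B + 2 z$)
$K{\left(-11,\frac{1}{-4} \right)} \left(-151 + Q\right) = \left(\frac{1}{-4} + 2 \left(-11\right)\right) \left(-151 + 133\right) = \left(- \frac{1}{4} - 22\right) \left(-18\right) = \left(- \frac{89}{4}\right) \left(-18\right) = \frac{801}{2}$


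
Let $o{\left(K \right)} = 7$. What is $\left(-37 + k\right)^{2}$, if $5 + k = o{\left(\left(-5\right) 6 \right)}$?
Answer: $1225$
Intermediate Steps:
$k = 2$ ($k = -5 + 7 = 2$)
$\left(-37 + k\right)^{2} = \left(-37 + 2\right)^{2} = \left(-35\right)^{2} = 1225$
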